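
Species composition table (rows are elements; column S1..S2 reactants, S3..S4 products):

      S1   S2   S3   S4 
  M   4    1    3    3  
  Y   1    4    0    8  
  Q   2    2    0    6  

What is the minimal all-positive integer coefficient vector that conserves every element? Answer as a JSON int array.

M: 4·4+5·1 = 21 | 4·3+3·3 = 21
Y: 4·1+5·4 = 24 | 4·0+3·8 = 24
Q: 4·2+5·2 = 18 | 4·0+3·6 = 18
gcd(4,5,4,3) = 1

Coefficients: [4, 5, 4, 3]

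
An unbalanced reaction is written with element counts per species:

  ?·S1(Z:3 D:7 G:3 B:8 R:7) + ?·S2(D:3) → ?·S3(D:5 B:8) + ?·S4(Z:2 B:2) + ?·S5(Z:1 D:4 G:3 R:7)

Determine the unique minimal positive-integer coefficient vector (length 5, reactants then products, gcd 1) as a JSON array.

Coefficients: [4, 1, 3, 4, 4]

Z: 4·3+1·0 = 12 | 3·0+4·2+4·1 = 12
D: 4·7+1·3 = 31 | 3·5+4·0+4·4 = 31
G: 4·3+1·0 = 12 | 3·0+4·0+4·3 = 12
B: 4·8+1·0 = 32 | 3·8+4·2+4·0 = 32
R: 4·7+1·0 = 28 | 3·0+4·0+4·7 = 28
gcd(4,1,3,4,4) = 1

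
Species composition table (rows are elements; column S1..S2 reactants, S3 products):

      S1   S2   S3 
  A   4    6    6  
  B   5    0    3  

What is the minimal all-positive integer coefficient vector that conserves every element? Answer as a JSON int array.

A: 3·4+3·6 = 30 | 5·6 = 30
B: 3·5+3·0 = 15 | 5·3 = 15
gcd(3,3,5) = 1

Coefficients: [3, 3, 5]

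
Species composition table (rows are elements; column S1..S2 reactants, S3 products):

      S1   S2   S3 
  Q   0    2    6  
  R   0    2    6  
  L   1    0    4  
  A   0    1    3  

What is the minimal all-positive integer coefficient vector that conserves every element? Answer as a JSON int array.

Q: 4·0+3·2 = 6 | 1·6 = 6
R: 4·0+3·2 = 6 | 1·6 = 6
L: 4·1+3·0 = 4 | 1·4 = 4
A: 4·0+3·1 = 3 | 1·3 = 3
gcd(4,3,1) = 1

Coefficients: [4, 3, 1]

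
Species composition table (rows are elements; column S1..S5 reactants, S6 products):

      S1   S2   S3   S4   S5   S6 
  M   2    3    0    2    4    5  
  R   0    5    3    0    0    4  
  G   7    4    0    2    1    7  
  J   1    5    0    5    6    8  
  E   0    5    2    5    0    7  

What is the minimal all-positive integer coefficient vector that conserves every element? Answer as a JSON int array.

Coefficients: [3, 1, 5, 4, 2, 5]

M: 3·2+1·3+5·0+4·2+2·4 = 25 | 5·5 = 25
R: 3·0+1·5+5·3+4·0+2·0 = 20 | 5·4 = 20
G: 3·7+1·4+5·0+4·2+2·1 = 35 | 5·7 = 35
J: 3·1+1·5+5·0+4·5+2·6 = 40 | 5·8 = 40
E: 3·0+1·5+5·2+4·5+2·0 = 35 | 5·7 = 35
gcd(3,1,5,4,2,5) = 1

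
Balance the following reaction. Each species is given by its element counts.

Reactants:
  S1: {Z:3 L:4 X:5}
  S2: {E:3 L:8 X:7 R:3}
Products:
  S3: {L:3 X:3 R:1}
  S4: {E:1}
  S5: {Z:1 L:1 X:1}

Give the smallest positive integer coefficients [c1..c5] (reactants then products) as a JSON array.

Z: 1·3+1·0 = 3 | 3·0+3·0+3·1 = 3
E: 1·0+1·3 = 3 | 3·0+3·1+3·0 = 3
L: 1·4+1·8 = 12 | 3·3+3·0+3·1 = 12
X: 1·5+1·7 = 12 | 3·3+3·0+3·1 = 12
R: 1·0+1·3 = 3 | 3·1+3·0+3·0 = 3
gcd(1,1,3,3,3) = 1

Coefficients: [1, 1, 3, 3, 3]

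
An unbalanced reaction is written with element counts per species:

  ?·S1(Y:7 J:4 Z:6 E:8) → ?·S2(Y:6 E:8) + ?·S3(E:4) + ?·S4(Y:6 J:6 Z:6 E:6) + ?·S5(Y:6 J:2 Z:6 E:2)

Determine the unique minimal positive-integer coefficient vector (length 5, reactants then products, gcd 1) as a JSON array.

Coefficients: [6, 1, 4, 3, 3]

Y: 6·7 = 42 | 1·6+4·0+3·6+3·6 = 42
J: 6·4 = 24 | 1·0+4·0+3·6+3·2 = 24
Z: 6·6 = 36 | 1·0+4·0+3·6+3·6 = 36
E: 6·8 = 48 | 1·8+4·4+3·6+3·2 = 48
gcd(6,1,4,3,3) = 1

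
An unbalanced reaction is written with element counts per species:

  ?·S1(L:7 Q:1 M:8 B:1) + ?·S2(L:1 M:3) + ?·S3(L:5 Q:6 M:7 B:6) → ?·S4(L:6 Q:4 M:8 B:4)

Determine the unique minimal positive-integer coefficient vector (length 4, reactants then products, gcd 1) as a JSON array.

L: 2·7+1·1+3·5 = 30 | 5·6 = 30
Q: 2·1+1·0+3·6 = 20 | 5·4 = 20
M: 2·8+1·3+3·7 = 40 | 5·8 = 40
B: 2·1+1·0+3·6 = 20 | 5·4 = 20
gcd(2,1,3,5) = 1

Coefficients: [2, 1, 3, 5]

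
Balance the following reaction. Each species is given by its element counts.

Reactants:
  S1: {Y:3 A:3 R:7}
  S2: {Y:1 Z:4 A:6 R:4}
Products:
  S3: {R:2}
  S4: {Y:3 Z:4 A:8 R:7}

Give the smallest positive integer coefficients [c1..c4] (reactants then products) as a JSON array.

Coefficients: [4, 6, 5, 6]

Y: 4·3+6·1 = 18 | 5·0+6·3 = 18
Z: 4·0+6·4 = 24 | 5·0+6·4 = 24
A: 4·3+6·6 = 48 | 5·0+6·8 = 48
R: 4·7+6·4 = 52 | 5·2+6·7 = 52
gcd(4,6,5,6) = 1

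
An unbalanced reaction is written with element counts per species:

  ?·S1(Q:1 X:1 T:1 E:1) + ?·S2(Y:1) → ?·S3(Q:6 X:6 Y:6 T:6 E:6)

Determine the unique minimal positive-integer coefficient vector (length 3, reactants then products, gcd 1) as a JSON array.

Q: 6·1+6·0 = 6 | 1·6 = 6
X: 6·1+6·0 = 6 | 1·6 = 6
Y: 6·0+6·1 = 6 | 1·6 = 6
T: 6·1+6·0 = 6 | 1·6 = 6
E: 6·1+6·0 = 6 | 1·6 = 6
gcd(6,6,1) = 1

Coefficients: [6, 6, 1]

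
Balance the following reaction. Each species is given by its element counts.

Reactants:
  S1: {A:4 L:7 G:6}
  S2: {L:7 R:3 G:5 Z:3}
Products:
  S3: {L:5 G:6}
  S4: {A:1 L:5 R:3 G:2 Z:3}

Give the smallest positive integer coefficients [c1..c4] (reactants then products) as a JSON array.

A: 1·4+4·0 = 4 | 3·0+4·1 = 4
L: 1·7+4·7 = 35 | 3·5+4·5 = 35
R: 1·0+4·3 = 12 | 3·0+4·3 = 12
G: 1·6+4·5 = 26 | 3·6+4·2 = 26
Z: 1·0+4·3 = 12 | 3·0+4·3 = 12
gcd(1,4,3,4) = 1

Coefficients: [1, 4, 3, 4]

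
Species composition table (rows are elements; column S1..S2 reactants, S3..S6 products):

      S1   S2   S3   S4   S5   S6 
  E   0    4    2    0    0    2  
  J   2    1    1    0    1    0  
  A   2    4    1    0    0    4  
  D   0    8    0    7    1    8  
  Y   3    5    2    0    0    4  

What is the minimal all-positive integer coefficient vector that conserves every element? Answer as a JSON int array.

E: 1·0+5·4 = 20 | 6·2+1·0+1·0+4·2 = 20
J: 1·2+5·1 = 7 | 6·1+1·0+1·1+4·0 = 7
A: 1·2+5·4 = 22 | 6·1+1·0+1·0+4·4 = 22
D: 1·0+5·8 = 40 | 6·0+1·7+1·1+4·8 = 40
Y: 1·3+5·5 = 28 | 6·2+1·0+1·0+4·4 = 28
gcd(1,5,6,1,1,4) = 1

Coefficients: [1, 5, 6, 1, 1, 4]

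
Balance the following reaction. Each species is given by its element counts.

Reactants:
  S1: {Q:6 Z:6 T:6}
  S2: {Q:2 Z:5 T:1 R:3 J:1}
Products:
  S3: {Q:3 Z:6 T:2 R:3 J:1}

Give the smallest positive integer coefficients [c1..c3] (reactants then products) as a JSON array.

Coefficients: [1, 6, 6]

Q: 1·6+6·2 = 18 | 6·3 = 18
Z: 1·6+6·5 = 36 | 6·6 = 36
T: 1·6+6·1 = 12 | 6·2 = 12
R: 1·0+6·3 = 18 | 6·3 = 18
J: 1·0+6·1 = 6 | 6·1 = 6
gcd(1,6,6) = 1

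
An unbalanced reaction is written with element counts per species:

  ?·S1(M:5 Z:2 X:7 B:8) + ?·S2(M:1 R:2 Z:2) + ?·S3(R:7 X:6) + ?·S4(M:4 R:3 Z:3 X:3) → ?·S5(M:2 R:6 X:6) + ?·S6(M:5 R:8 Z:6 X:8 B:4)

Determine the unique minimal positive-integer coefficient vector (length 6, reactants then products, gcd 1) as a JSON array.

Coefficients: [2, 4, 6, 4, 5, 4]

M: 2·5+4·1+6·0+4·4 = 30 | 5·2+4·5 = 30
R: 2·0+4·2+6·7+4·3 = 62 | 5·6+4·8 = 62
Z: 2·2+4·2+6·0+4·3 = 24 | 5·0+4·6 = 24
X: 2·7+4·0+6·6+4·3 = 62 | 5·6+4·8 = 62
B: 2·8+4·0+6·0+4·0 = 16 | 5·0+4·4 = 16
gcd(2,4,6,4,5,4) = 1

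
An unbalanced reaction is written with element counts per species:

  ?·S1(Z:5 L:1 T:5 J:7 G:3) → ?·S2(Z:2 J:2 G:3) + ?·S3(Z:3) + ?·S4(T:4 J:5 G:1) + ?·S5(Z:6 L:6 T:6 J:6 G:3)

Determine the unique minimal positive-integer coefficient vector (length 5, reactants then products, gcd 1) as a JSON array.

Coefficients: [6, 3, 6, 6, 1]

Z: 6·5 = 30 | 3·2+6·3+6·0+1·6 = 30
L: 6·1 = 6 | 3·0+6·0+6·0+1·6 = 6
T: 6·5 = 30 | 3·0+6·0+6·4+1·6 = 30
J: 6·7 = 42 | 3·2+6·0+6·5+1·6 = 42
G: 6·3 = 18 | 3·3+6·0+6·1+1·3 = 18
gcd(6,3,6,6,1) = 1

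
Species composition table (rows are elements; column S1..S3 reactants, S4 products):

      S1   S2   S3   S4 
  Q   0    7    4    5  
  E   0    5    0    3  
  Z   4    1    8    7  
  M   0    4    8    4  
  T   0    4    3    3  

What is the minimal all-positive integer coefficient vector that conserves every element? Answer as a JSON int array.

Coefficients: [6, 3, 1, 5]

Q: 6·0+3·7+1·4 = 25 | 5·5 = 25
E: 6·0+3·5+1·0 = 15 | 5·3 = 15
Z: 6·4+3·1+1·8 = 35 | 5·7 = 35
M: 6·0+3·4+1·8 = 20 | 5·4 = 20
T: 6·0+3·4+1·3 = 15 | 5·3 = 15
gcd(6,3,1,5) = 1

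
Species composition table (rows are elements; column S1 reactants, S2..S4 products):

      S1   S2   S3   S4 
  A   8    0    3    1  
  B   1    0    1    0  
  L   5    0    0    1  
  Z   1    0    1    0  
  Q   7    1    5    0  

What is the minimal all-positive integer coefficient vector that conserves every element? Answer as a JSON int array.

Coefficients: [1, 2, 1, 5]

A: 1·8 = 8 | 2·0+1·3+5·1 = 8
B: 1·1 = 1 | 2·0+1·1+5·0 = 1
L: 1·5 = 5 | 2·0+1·0+5·1 = 5
Z: 1·1 = 1 | 2·0+1·1+5·0 = 1
Q: 1·7 = 7 | 2·1+1·5+5·0 = 7
gcd(1,2,1,5) = 1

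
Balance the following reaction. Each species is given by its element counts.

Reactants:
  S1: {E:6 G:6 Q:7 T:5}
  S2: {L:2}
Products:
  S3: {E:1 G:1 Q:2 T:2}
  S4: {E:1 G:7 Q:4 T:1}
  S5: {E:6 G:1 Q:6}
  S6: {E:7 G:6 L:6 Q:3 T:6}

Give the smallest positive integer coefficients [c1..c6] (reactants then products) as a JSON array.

E: 3·6+3·0 = 18 | 4·1+1·1+1·6+1·7 = 18
G: 3·6+3·0 = 18 | 4·1+1·7+1·1+1·6 = 18
L: 3·0+3·2 = 6 | 4·0+1·0+1·0+1·6 = 6
Q: 3·7+3·0 = 21 | 4·2+1·4+1·6+1·3 = 21
T: 3·5+3·0 = 15 | 4·2+1·1+1·0+1·6 = 15
gcd(3,3,4,1,1,1) = 1

Coefficients: [3, 3, 4, 1, 1, 1]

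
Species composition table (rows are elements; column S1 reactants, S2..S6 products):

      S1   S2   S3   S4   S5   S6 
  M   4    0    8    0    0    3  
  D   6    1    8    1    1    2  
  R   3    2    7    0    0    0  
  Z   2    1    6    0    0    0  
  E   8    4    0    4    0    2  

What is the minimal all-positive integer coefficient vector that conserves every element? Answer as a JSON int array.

M: 5·4 = 20 | 4·0+1·8+4·0+6·0+4·3 = 20
D: 5·6 = 30 | 4·1+1·8+4·1+6·1+4·2 = 30
R: 5·3 = 15 | 4·2+1·7+4·0+6·0+4·0 = 15
Z: 5·2 = 10 | 4·1+1·6+4·0+6·0+4·0 = 10
E: 5·8 = 40 | 4·4+1·0+4·4+6·0+4·2 = 40
gcd(5,4,1,4,6,4) = 1

Coefficients: [5, 4, 1, 4, 6, 4]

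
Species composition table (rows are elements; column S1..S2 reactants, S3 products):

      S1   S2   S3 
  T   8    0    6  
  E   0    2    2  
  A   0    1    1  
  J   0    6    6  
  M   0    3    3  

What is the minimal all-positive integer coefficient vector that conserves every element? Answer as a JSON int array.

Coefficients: [3, 4, 4]

T: 3·8+4·0 = 24 | 4·6 = 24
E: 3·0+4·2 = 8 | 4·2 = 8
A: 3·0+4·1 = 4 | 4·1 = 4
J: 3·0+4·6 = 24 | 4·6 = 24
M: 3·0+4·3 = 12 | 4·3 = 12
gcd(3,4,4) = 1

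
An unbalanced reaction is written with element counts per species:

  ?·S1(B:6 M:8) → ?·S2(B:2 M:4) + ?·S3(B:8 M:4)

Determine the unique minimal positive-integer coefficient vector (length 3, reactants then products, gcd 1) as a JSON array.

B: 3·6 = 18 | 5·2+1·8 = 18
M: 3·8 = 24 | 5·4+1·4 = 24
gcd(3,5,1) = 1

Coefficients: [3, 5, 1]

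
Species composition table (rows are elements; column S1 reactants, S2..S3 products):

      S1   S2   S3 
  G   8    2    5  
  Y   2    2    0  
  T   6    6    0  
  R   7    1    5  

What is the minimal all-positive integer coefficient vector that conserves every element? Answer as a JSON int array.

G: 5·8 = 40 | 5·2+6·5 = 40
Y: 5·2 = 10 | 5·2+6·0 = 10
T: 5·6 = 30 | 5·6+6·0 = 30
R: 5·7 = 35 | 5·1+6·5 = 35
gcd(5,5,6) = 1

Coefficients: [5, 5, 6]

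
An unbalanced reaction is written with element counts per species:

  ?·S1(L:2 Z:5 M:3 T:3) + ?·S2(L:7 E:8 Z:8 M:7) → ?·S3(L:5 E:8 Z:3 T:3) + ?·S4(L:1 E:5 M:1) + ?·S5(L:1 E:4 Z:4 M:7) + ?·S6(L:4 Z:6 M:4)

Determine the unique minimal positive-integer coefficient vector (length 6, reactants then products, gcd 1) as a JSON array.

Coefficients: [1, 4, 1, 4, 1, 5]

L: 1·2+4·7 = 30 | 1·5+4·1+1·1+5·4 = 30
E: 1·0+4·8 = 32 | 1·8+4·5+1·4+5·0 = 32
Z: 1·5+4·8 = 37 | 1·3+4·0+1·4+5·6 = 37
M: 1·3+4·7 = 31 | 1·0+4·1+1·7+5·4 = 31
T: 1·3+4·0 = 3 | 1·3+4·0+1·0+5·0 = 3
gcd(1,4,1,4,1,5) = 1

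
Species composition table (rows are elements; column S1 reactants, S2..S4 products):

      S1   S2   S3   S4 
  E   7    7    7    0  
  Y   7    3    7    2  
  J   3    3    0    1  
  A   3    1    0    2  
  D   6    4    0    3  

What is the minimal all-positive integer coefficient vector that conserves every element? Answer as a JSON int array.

E: 5·7 = 35 | 3·7+2·7+6·0 = 35
Y: 5·7 = 35 | 3·3+2·7+6·2 = 35
J: 5·3 = 15 | 3·3+2·0+6·1 = 15
A: 5·3 = 15 | 3·1+2·0+6·2 = 15
D: 5·6 = 30 | 3·4+2·0+6·3 = 30
gcd(5,3,2,6) = 1

Coefficients: [5, 3, 2, 6]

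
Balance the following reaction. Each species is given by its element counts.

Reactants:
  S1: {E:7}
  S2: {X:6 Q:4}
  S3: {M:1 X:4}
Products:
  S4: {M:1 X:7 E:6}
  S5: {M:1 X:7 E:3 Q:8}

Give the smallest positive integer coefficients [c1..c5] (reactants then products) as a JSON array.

Coefficients: [3, 2, 4, 3, 1]

M: 3·0+2·0+4·1 = 4 | 3·1+1·1 = 4
X: 3·0+2·6+4·4 = 28 | 3·7+1·7 = 28
E: 3·7+2·0+4·0 = 21 | 3·6+1·3 = 21
Q: 3·0+2·4+4·0 = 8 | 3·0+1·8 = 8
gcd(3,2,4,3,1) = 1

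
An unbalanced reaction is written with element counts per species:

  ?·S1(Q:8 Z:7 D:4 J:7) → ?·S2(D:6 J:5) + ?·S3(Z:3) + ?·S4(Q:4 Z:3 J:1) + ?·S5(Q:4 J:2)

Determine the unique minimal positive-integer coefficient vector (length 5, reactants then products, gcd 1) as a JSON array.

Q: 3·8 = 24 | 2·0+6·0+1·4+5·4 = 24
Z: 3·7 = 21 | 2·0+6·3+1·3+5·0 = 21
D: 3·4 = 12 | 2·6+6·0+1·0+5·0 = 12
J: 3·7 = 21 | 2·5+6·0+1·1+5·2 = 21
gcd(3,2,6,1,5) = 1

Coefficients: [3, 2, 6, 1, 5]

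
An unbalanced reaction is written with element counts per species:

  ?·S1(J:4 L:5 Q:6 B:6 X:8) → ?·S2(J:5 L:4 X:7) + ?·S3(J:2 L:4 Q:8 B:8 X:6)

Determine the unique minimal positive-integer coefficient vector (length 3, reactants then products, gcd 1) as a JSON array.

J: 4·4 = 16 | 2·5+3·2 = 16
L: 4·5 = 20 | 2·4+3·4 = 20
Q: 4·6 = 24 | 2·0+3·8 = 24
B: 4·6 = 24 | 2·0+3·8 = 24
X: 4·8 = 32 | 2·7+3·6 = 32
gcd(4,2,3) = 1

Coefficients: [4, 2, 3]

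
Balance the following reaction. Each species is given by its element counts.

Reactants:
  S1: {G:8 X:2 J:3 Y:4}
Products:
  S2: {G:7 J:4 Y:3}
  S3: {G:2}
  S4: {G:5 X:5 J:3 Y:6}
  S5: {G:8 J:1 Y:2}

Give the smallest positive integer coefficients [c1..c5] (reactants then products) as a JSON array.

G: 5·8 = 40 | 2·7+4·2+2·5+1·8 = 40
X: 5·2 = 10 | 2·0+4·0+2·5+1·0 = 10
J: 5·3 = 15 | 2·4+4·0+2·3+1·1 = 15
Y: 5·4 = 20 | 2·3+4·0+2·6+1·2 = 20
gcd(5,2,4,2,1) = 1

Coefficients: [5, 2, 4, 2, 1]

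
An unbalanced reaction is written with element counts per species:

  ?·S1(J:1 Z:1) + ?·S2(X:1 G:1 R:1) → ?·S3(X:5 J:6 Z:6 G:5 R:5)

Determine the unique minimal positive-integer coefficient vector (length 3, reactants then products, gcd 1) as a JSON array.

Coefficients: [6, 5, 1]

X: 6·0+5·1 = 5 | 1·5 = 5
J: 6·1+5·0 = 6 | 1·6 = 6
Z: 6·1+5·0 = 6 | 1·6 = 6
G: 6·0+5·1 = 5 | 1·5 = 5
R: 6·0+5·1 = 5 | 1·5 = 5
gcd(6,5,1) = 1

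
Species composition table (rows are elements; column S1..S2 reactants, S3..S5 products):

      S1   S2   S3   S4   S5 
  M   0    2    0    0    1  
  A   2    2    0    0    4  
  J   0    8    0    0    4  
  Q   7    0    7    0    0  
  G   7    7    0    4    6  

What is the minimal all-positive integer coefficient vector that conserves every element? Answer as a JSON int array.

Coefficients: [3, 1, 3, 4, 2]

M: 3·0+1·2 = 2 | 3·0+4·0+2·1 = 2
A: 3·2+1·2 = 8 | 3·0+4·0+2·4 = 8
J: 3·0+1·8 = 8 | 3·0+4·0+2·4 = 8
Q: 3·7+1·0 = 21 | 3·7+4·0+2·0 = 21
G: 3·7+1·7 = 28 | 3·0+4·4+2·6 = 28
gcd(3,1,3,4,2) = 1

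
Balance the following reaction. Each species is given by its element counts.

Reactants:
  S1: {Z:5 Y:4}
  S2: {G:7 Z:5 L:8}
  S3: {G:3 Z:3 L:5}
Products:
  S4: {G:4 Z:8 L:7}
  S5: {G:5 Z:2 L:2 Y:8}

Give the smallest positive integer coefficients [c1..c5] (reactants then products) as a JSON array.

G: 4·0+3·7+3·3 = 30 | 5·4+2·5 = 30
Z: 4·5+3·5+3·3 = 44 | 5·8+2·2 = 44
L: 4·0+3·8+3·5 = 39 | 5·7+2·2 = 39
Y: 4·4+3·0+3·0 = 16 | 5·0+2·8 = 16
gcd(4,3,3,5,2) = 1

Coefficients: [4, 3, 3, 5, 2]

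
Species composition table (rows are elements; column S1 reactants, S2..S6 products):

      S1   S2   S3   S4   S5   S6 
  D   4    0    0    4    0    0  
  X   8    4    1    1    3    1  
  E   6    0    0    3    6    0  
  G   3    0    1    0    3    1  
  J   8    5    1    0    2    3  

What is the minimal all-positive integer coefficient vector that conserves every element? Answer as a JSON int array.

Coefficients: [4, 4, 5, 4, 2, 1]

D: 4·4 = 16 | 4·0+5·0+4·4+2·0+1·0 = 16
X: 4·8 = 32 | 4·4+5·1+4·1+2·3+1·1 = 32
E: 4·6 = 24 | 4·0+5·0+4·3+2·6+1·0 = 24
G: 4·3 = 12 | 4·0+5·1+4·0+2·3+1·1 = 12
J: 4·8 = 32 | 4·5+5·1+4·0+2·2+1·3 = 32
gcd(4,4,5,4,2,1) = 1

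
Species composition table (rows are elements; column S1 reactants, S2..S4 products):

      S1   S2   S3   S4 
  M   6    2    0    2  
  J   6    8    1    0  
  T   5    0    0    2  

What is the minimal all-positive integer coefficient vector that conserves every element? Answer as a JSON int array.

M: 2·6 = 12 | 1·2+4·0+5·2 = 12
J: 2·6 = 12 | 1·8+4·1+5·0 = 12
T: 2·5 = 10 | 1·0+4·0+5·2 = 10
gcd(2,1,4,5) = 1

Coefficients: [2, 1, 4, 5]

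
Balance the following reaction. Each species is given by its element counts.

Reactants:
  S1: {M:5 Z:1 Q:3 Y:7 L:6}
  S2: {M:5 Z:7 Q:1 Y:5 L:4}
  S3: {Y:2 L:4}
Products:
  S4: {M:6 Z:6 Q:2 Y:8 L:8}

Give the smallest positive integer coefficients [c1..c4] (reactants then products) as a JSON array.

M: 2·5+4·5+3·0 = 30 | 5·6 = 30
Z: 2·1+4·7+3·0 = 30 | 5·6 = 30
Q: 2·3+4·1+3·0 = 10 | 5·2 = 10
Y: 2·7+4·5+3·2 = 40 | 5·8 = 40
L: 2·6+4·4+3·4 = 40 | 5·8 = 40
gcd(2,4,3,5) = 1

Coefficients: [2, 4, 3, 5]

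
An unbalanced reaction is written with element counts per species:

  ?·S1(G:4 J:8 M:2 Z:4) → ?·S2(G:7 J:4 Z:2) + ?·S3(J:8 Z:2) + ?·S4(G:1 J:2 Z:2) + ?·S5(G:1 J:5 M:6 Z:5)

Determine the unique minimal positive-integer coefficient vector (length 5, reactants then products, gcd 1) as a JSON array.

Coefficients: [6, 3, 3, 1, 2]

G: 6·4 = 24 | 3·7+3·0+1·1+2·1 = 24
J: 6·8 = 48 | 3·4+3·8+1·2+2·5 = 48
M: 6·2 = 12 | 3·0+3·0+1·0+2·6 = 12
Z: 6·4 = 24 | 3·2+3·2+1·2+2·5 = 24
gcd(6,3,3,1,2) = 1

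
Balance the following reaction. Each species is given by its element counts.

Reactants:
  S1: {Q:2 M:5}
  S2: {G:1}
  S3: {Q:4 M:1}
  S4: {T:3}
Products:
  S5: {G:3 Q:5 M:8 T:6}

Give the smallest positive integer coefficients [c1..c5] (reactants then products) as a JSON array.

G: 3·0+6·1+1·0+4·0 = 6 | 2·3 = 6
Q: 3·2+6·0+1·4+4·0 = 10 | 2·5 = 10
M: 3·5+6·0+1·1+4·0 = 16 | 2·8 = 16
T: 3·0+6·0+1·0+4·3 = 12 | 2·6 = 12
gcd(3,6,1,4,2) = 1

Coefficients: [3, 6, 1, 4, 2]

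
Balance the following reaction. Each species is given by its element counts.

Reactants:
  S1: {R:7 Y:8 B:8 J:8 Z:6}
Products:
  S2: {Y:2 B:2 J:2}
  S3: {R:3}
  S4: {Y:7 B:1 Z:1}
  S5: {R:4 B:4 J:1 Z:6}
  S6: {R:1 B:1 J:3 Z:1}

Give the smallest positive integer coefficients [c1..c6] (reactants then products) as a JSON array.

R: 3·7 = 21 | 5·0+3·3+2·0+2·4+4·1 = 21
Y: 3·8 = 24 | 5·2+3·0+2·7+2·0+4·0 = 24
B: 3·8 = 24 | 5·2+3·0+2·1+2·4+4·1 = 24
J: 3·8 = 24 | 5·2+3·0+2·0+2·1+4·3 = 24
Z: 3·6 = 18 | 5·0+3·0+2·1+2·6+4·1 = 18
gcd(3,5,3,2,2,4) = 1

Coefficients: [3, 5, 3, 2, 2, 4]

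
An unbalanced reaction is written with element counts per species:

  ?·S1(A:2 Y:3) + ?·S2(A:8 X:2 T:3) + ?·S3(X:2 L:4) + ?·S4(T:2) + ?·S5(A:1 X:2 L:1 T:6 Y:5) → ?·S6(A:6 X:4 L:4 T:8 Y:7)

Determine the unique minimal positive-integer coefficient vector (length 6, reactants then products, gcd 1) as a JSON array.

A: 5·2+2·8+4·0+5·0+4·1 = 30 | 5·6 = 30
X: 5·0+2·2+4·2+5·0+4·2 = 20 | 5·4 = 20
L: 5·0+2·0+4·4+5·0+4·1 = 20 | 5·4 = 20
T: 5·0+2·3+4·0+5·2+4·6 = 40 | 5·8 = 40
Y: 5·3+2·0+4·0+5·0+4·5 = 35 | 5·7 = 35
gcd(5,2,4,5,4,5) = 1

Coefficients: [5, 2, 4, 5, 4, 5]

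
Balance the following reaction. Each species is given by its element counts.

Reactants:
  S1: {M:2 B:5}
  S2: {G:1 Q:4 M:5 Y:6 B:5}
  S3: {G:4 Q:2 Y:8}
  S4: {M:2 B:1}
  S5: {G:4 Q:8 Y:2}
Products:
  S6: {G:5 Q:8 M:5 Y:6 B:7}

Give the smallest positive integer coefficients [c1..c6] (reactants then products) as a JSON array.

Coefficients: [5, 1, 2, 5, 4, 5]

G: 5·0+1·1+2·4+5·0+4·4 = 25 | 5·5 = 25
Q: 5·0+1·4+2·2+5·0+4·8 = 40 | 5·8 = 40
M: 5·2+1·5+2·0+5·2+4·0 = 25 | 5·5 = 25
Y: 5·0+1·6+2·8+5·0+4·2 = 30 | 5·6 = 30
B: 5·5+1·5+2·0+5·1+4·0 = 35 | 5·7 = 35
gcd(5,1,2,5,4,5) = 1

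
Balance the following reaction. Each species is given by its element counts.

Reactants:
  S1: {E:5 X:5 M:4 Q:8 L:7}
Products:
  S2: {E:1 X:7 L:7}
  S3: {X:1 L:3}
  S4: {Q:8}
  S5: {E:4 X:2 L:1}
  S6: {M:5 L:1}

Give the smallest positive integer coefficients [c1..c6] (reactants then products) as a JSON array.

Coefficients: [5, 1, 6, 5, 6, 4]

E: 5·5 = 25 | 1·1+6·0+5·0+6·4+4·0 = 25
X: 5·5 = 25 | 1·7+6·1+5·0+6·2+4·0 = 25
M: 5·4 = 20 | 1·0+6·0+5·0+6·0+4·5 = 20
Q: 5·8 = 40 | 1·0+6·0+5·8+6·0+4·0 = 40
L: 5·7 = 35 | 1·7+6·3+5·0+6·1+4·1 = 35
gcd(5,1,6,5,6,4) = 1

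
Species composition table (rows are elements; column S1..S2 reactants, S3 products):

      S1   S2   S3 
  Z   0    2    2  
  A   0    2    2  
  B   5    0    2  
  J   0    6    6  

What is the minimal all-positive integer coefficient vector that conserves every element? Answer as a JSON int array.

Z: 2·0+5·2 = 10 | 5·2 = 10
A: 2·0+5·2 = 10 | 5·2 = 10
B: 2·5+5·0 = 10 | 5·2 = 10
J: 2·0+5·6 = 30 | 5·6 = 30
gcd(2,5,5) = 1

Coefficients: [2, 5, 5]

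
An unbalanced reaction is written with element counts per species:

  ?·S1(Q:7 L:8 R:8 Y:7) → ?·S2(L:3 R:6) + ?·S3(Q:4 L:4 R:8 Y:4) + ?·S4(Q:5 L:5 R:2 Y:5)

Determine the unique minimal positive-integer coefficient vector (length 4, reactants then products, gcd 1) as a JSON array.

Q: 6·7 = 42 | 2·0+3·4+6·5 = 42
L: 6·8 = 48 | 2·3+3·4+6·5 = 48
R: 6·8 = 48 | 2·6+3·8+6·2 = 48
Y: 6·7 = 42 | 2·0+3·4+6·5 = 42
gcd(6,2,3,6) = 1

Coefficients: [6, 2, 3, 6]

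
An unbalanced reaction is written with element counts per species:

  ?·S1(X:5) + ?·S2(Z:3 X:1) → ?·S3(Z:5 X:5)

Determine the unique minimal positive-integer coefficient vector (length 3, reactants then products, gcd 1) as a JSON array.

Coefficients: [2, 5, 3]

Z: 2·0+5·3 = 15 | 3·5 = 15
X: 2·5+5·1 = 15 | 3·5 = 15
gcd(2,5,3) = 1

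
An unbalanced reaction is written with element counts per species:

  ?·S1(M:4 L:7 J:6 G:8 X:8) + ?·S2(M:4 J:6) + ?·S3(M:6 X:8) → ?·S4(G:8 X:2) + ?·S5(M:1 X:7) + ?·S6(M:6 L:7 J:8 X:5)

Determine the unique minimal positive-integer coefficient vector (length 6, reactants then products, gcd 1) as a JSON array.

Coefficients: [6, 2, 1, 6, 2, 6]

M: 6·4+2·4+1·6 = 38 | 6·0+2·1+6·6 = 38
L: 6·7+2·0+1·0 = 42 | 6·0+2·0+6·7 = 42
J: 6·6+2·6+1·0 = 48 | 6·0+2·0+6·8 = 48
G: 6·8+2·0+1·0 = 48 | 6·8+2·0+6·0 = 48
X: 6·8+2·0+1·8 = 56 | 6·2+2·7+6·5 = 56
gcd(6,2,1,6,2,6) = 1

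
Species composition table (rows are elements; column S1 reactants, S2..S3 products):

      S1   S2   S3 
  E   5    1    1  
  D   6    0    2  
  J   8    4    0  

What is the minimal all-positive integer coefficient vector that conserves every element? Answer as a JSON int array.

Coefficients: [1, 2, 3]

E: 1·5 = 5 | 2·1+3·1 = 5
D: 1·6 = 6 | 2·0+3·2 = 6
J: 1·8 = 8 | 2·4+3·0 = 8
gcd(1,2,3) = 1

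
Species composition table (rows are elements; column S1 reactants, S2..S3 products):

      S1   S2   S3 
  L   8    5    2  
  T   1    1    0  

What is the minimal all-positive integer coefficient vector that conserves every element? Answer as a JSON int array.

Coefficients: [2, 2, 3]

L: 2·8 = 16 | 2·5+3·2 = 16
T: 2·1 = 2 | 2·1+3·0 = 2
gcd(2,2,3) = 1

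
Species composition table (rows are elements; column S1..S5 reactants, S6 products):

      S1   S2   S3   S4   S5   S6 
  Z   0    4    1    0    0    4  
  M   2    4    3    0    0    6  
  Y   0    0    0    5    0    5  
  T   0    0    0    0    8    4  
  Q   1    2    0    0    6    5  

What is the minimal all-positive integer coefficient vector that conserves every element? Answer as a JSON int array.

Coefficients: [2, 5, 4, 6, 3, 6]

Z: 2·0+5·4+4·1+6·0+3·0 = 24 | 6·4 = 24
M: 2·2+5·4+4·3+6·0+3·0 = 36 | 6·6 = 36
Y: 2·0+5·0+4·0+6·5+3·0 = 30 | 6·5 = 30
T: 2·0+5·0+4·0+6·0+3·8 = 24 | 6·4 = 24
Q: 2·1+5·2+4·0+6·0+3·6 = 30 | 6·5 = 30
gcd(2,5,4,6,3,6) = 1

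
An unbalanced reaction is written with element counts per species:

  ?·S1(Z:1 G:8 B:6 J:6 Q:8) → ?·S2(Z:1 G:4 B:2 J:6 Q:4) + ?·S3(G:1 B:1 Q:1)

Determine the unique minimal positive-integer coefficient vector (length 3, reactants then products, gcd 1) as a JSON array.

Coefficients: [1, 1, 4]

Z: 1·1 = 1 | 1·1+4·0 = 1
G: 1·8 = 8 | 1·4+4·1 = 8
B: 1·6 = 6 | 1·2+4·1 = 6
J: 1·6 = 6 | 1·6+4·0 = 6
Q: 1·8 = 8 | 1·4+4·1 = 8
gcd(1,1,4) = 1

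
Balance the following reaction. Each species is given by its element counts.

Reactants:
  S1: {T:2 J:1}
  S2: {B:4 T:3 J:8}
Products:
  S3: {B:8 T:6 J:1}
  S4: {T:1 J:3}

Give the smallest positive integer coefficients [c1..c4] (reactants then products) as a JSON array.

B: 3·0+2·4 = 8 | 1·8+6·0 = 8
T: 3·2+2·3 = 12 | 1·6+6·1 = 12
J: 3·1+2·8 = 19 | 1·1+6·3 = 19
gcd(3,2,1,6) = 1

Coefficients: [3, 2, 1, 6]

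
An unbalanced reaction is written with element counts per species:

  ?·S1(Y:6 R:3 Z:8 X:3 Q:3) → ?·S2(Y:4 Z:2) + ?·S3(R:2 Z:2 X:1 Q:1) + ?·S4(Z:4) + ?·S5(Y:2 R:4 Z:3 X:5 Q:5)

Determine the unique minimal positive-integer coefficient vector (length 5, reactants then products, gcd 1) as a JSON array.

Coefficients: [4, 5, 2, 3, 2]

Y: 4·6 = 24 | 5·4+2·0+3·0+2·2 = 24
R: 4·3 = 12 | 5·0+2·2+3·0+2·4 = 12
Z: 4·8 = 32 | 5·2+2·2+3·4+2·3 = 32
X: 4·3 = 12 | 5·0+2·1+3·0+2·5 = 12
Q: 4·3 = 12 | 5·0+2·1+3·0+2·5 = 12
gcd(4,5,2,3,2) = 1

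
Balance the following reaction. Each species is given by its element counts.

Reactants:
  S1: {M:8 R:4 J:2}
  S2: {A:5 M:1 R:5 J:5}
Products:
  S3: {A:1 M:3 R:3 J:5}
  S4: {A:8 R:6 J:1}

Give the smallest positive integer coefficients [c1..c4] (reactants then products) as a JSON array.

Coefficients: [1, 4, 4, 2]

A: 1·0+4·5 = 20 | 4·1+2·8 = 20
M: 1·8+4·1 = 12 | 4·3+2·0 = 12
R: 1·4+4·5 = 24 | 4·3+2·6 = 24
J: 1·2+4·5 = 22 | 4·5+2·1 = 22
gcd(1,4,4,2) = 1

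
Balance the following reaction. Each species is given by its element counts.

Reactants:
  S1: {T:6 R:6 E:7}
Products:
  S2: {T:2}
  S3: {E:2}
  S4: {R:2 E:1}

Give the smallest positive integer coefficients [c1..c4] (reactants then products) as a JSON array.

T: 1·6 = 6 | 3·2+2·0+3·0 = 6
R: 1·6 = 6 | 3·0+2·0+3·2 = 6
E: 1·7 = 7 | 3·0+2·2+3·1 = 7
gcd(1,3,2,3) = 1

Coefficients: [1, 3, 2, 3]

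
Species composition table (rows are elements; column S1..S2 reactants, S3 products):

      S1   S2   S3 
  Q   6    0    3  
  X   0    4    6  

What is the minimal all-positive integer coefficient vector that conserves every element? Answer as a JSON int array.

Q: 1·6+3·0 = 6 | 2·3 = 6
X: 1·0+3·4 = 12 | 2·6 = 12
gcd(1,3,2) = 1

Coefficients: [1, 3, 2]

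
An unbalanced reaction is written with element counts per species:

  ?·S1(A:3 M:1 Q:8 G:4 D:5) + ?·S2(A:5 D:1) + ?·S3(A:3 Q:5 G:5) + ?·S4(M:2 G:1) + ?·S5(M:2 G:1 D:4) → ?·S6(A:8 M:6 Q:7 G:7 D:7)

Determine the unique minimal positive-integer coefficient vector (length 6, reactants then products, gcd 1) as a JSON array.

A: 2·3+3·5+1·3+6·0+2·0 = 24 | 3·8 = 24
M: 2·1+3·0+1·0+6·2+2·2 = 18 | 3·6 = 18
Q: 2·8+3·0+1·5+6·0+2·0 = 21 | 3·7 = 21
G: 2·4+3·0+1·5+6·1+2·1 = 21 | 3·7 = 21
D: 2·5+3·1+1·0+6·0+2·4 = 21 | 3·7 = 21
gcd(2,3,1,6,2,3) = 1

Coefficients: [2, 3, 1, 6, 2, 3]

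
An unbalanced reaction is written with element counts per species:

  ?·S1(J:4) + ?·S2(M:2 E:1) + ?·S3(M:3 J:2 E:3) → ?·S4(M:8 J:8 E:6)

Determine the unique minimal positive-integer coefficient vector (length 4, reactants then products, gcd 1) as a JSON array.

Coefficients: [4, 6, 4, 3]

M: 4·0+6·2+4·3 = 24 | 3·8 = 24
J: 4·4+6·0+4·2 = 24 | 3·8 = 24
E: 4·0+6·1+4·3 = 18 | 3·6 = 18
gcd(4,6,4,3) = 1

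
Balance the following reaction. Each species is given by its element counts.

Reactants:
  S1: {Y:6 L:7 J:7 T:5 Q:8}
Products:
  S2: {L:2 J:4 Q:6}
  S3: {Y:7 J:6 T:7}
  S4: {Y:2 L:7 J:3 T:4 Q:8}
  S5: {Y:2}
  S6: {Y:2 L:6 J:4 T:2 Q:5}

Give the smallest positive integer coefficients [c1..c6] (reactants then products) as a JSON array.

Coefficients: [6, 2, 2, 2, 5, 4]

Y: 6·6 = 36 | 2·0+2·7+2·2+5·2+4·2 = 36
L: 6·7 = 42 | 2·2+2·0+2·7+5·0+4·6 = 42
J: 6·7 = 42 | 2·4+2·6+2·3+5·0+4·4 = 42
T: 6·5 = 30 | 2·0+2·7+2·4+5·0+4·2 = 30
Q: 6·8 = 48 | 2·6+2·0+2·8+5·0+4·5 = 48
gcd(6,2,2,2,5,4) = 1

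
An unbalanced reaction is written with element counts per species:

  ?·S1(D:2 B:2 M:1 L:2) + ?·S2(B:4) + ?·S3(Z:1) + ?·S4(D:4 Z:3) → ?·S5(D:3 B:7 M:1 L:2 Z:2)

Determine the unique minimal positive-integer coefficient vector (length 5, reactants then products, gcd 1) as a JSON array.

D: 4·2+5·0+5·0+1·4 = 12 | 4·3 = 12
B: 4·2+5·4+5·0+1·0 = 28 | 4·7 = 28
M: 4·1+5·0+5·0+1·0 = 4 | 4·1 = 4
L: 4·2+5·0+5·0+1·0 = 8 | 4·2 = 8
Z: 4·0+5·0+5·1+1·3 = 8 | 4·2 = 8
gcd(4,5,5,1,4) = 1

Coefficients: [4, 5, 5, 1, 4]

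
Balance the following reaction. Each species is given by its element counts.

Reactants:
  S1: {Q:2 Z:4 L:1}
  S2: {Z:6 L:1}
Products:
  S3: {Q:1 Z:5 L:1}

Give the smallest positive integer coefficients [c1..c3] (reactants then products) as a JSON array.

Coefficients: [1, 1, 2]

Q: 1·2+1·0 = 2 | 2·1 = 2
Z: 1·4+1·6 = 10 | 2·5 = 10
L: 1·1+1·1 = 2 | 2·1 = 2
gcd(1,1,2) = 1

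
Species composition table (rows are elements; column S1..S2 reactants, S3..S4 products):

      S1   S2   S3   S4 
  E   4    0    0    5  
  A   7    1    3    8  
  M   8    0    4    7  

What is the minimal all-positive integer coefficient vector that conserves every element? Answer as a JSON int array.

Coefficients: [5, 6, 3, 4]

E: 5·4+6·0 = 20 | 3·0+4·5 = 20
A: 5·7+6·1 = 41 | 3·3+4·8 = 41
M: 5·8+6·0 = 40 | 3·4+4·7 = 40
gcd(5,6,3,4) = 1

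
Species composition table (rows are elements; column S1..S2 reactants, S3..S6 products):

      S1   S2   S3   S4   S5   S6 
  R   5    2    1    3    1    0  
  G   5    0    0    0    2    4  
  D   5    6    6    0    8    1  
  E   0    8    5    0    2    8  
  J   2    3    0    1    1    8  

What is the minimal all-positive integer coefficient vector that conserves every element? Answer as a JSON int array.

Coefficients: [2, 6, 6, 5, 1, 2]

R: 2·5+6·2 = 22 | 6·1+5·3+1·1+2·0 = 22
G: 2·5+6·0 = 10 | 6·0+5·0+1·2+2·4 = 10
D: 2·5+6·6 = 46 | 6·6+5·0+1·8+2·1 = 46
E: 2·0+6·8 = 48 | 6·5+5·0+1·2+2·8 = 48
J: 2·2+6·3 = 22 | 6·0+5·1+1·1+2·8 = 22
gcd(2,6,6,5,1,2) = 1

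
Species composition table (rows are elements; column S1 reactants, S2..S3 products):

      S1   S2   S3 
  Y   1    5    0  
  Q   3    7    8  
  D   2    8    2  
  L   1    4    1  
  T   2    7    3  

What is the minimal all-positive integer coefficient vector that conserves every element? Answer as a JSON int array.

Y: 5·1 = 5 | 1·5+1·0 = 5
Q: 5·3 = 15 | 1·7+1·8 = 15
D: 5·2 = 10 | 1·8+1·2 = 10
L: 5·1 = 5 | 1·4+1·1 = 5
T: 5·2 = 10 | 1·7+1·3 = 10
gcd(5,1,1) = 1

Coefficients: [5, 1, 1]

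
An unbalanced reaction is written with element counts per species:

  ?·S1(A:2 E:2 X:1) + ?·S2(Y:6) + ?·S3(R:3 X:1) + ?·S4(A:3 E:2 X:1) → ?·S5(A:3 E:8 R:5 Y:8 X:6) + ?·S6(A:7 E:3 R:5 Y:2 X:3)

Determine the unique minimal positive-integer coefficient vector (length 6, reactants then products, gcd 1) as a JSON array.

A: 4·2+2·0+5·0+3·3 = 17 | 1·3+2·7 = 17
E: 4·2+2·0+5·0+3·2 = 14 | 1·8+2·3 = 14
R: 4·0+2·0+5·3+3·0 = 15 | 1·5+2·5 = 15
Y: 4·0+2·6+5·0+3·0 = 12 | 1·8+2·2 = 12
X: 4·1+2·0+5·1+3·1 = 12 | 1·6+2·3 = 12
gcd(4,2,5,3,1,2) = 1

Coefficients: [4, 2, 5, 3, 1, 2]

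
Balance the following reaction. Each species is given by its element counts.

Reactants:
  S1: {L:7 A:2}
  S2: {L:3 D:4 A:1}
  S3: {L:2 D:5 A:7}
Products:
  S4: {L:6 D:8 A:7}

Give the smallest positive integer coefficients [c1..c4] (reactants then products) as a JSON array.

Coefficients: [1, 5, 4, 5]

L: 1·7+5·3+4·2 = 30 | 5·6 = 30
D: 1·0+5·4+4·5 = 40 | 5·8 = 40
A: 1·2+5·1+4·7 = 35 | 5·7 = 35
gcd(1,5,4,5) = 1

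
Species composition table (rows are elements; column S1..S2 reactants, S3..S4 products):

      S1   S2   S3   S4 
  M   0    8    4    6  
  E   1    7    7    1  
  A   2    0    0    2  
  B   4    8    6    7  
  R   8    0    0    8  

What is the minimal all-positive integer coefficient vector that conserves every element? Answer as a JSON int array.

M: 2·0+3·8 = 24 | 3·4+2·6 = 24
E: 2·1+3·7 = 23 | 3·7+2·1 = 23
A: 2·2+3·0 = 4 | 3·0+2·2 = 4
B: 2·4+3·8 = 32 | 3·6+2·7 = 32
R: 2·8+3·0 = 16 | 3·0+2·8 = 16
gcd(2,3,3,2) = 1

Coefficients: [2, 3, 3, 2]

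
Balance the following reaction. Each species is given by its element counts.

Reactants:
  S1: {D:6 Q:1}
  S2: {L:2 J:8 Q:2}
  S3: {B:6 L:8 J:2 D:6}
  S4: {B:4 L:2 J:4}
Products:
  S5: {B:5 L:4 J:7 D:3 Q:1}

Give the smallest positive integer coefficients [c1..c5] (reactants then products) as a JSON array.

Coefficients: [2, 2, 1, 6, 6]

B: 2·0+2·0+1·6+6·4 = 30 | 6·5 = 30
L: 2·0+2·2+1·8+6·2 = 24 | 6·4 = 24
J: 2·0+2·8+1·2+6·4 = 42 | 6·7 = 42
D: 2·6+2·0+1·6+6·0 = 18 | 6·3 = 18
Q: 2·1+2·2+1·0+6·0 = 6 | 6·1 = 6
gcd(2,2,1,6,6) = 1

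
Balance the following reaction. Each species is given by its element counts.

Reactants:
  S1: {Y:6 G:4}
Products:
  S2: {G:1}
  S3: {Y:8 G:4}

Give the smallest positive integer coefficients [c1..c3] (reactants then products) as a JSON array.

Coefficients: [4, 4, 3]

Y: 4·6 = 24 | 4·0+3·8 = 24
G: 4·4 = 16 | 4·1+3·4 = 16
gcd(4,4,3) = 1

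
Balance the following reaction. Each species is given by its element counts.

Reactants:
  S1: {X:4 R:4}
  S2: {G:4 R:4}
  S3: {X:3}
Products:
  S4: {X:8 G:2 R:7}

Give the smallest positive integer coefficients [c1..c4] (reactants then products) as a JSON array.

Coefficients: [5, 2, 4, 4]

X: 5·4+2·0+4·3 = 32 | 4·8 = 32
G: 5·0+2·4+4·0 = 8 | 4·2 = 8
R: 5·4+2·4+4·0 = 28 | 4·7 = 28
gcd(5,2,4,4) = 1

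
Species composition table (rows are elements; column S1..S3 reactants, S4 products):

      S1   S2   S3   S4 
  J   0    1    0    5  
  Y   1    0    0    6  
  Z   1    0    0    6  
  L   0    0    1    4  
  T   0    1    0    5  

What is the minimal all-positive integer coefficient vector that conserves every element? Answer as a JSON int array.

J: 6·0+5·1+4·0 = 5 | 1·5 = 5
Y: 6·1+5·0+4·0 = 6 | 1·6 = 6
Z: 6·1+5·0+4·0 = 6 | 1·6 = 6
L: 6·0+5·0+4·1 = 4 | 1·4 = 4
T: 6·0+5·1+4·0 = 5 | 1·5 = 5
gcd(6,5,4,1) = 1

Coefficients: [6, 5, 4, 1]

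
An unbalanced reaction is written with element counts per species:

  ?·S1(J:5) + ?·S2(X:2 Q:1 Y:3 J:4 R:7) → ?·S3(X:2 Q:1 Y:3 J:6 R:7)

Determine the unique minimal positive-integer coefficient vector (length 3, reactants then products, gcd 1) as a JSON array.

Coefficients: [2, 5, 5]

X: 2·0+5·2 = 10 | 5·2 = 10
Q: 2·0+5·1 = 5 | 5·1 = 5
Y: 2·0+5·3 = 15 | 5·3 = 15
J: 2·5+5·4 = 30 | 5·6 = 30
R: 2·0+5·7 = 35 | 5·7 = 35
gcd(2,5,5) = 1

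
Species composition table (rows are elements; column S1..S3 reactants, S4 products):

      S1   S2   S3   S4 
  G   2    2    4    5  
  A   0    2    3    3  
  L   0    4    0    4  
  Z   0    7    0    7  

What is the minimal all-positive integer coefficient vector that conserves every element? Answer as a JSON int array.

Coefficients: [5, 6, 2, 6]

G: 5·2+6·2+2·4 = 30 | 6·5 = 30
A: 5·0+6·2+2·3 = 18 | 6·3 = 18
L: 5·0+6·4+2·0 = 24 | 6·4 = 24
Z: 5·0+6·7+2·0 = 42 | 6·7 = 42
gcd(5,6,2,6) = 1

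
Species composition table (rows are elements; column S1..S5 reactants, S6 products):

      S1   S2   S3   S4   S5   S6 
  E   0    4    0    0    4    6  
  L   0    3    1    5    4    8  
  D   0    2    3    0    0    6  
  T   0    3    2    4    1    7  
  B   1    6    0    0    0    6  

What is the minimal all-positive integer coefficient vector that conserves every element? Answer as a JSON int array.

E: 6·0+3·4+6·0+1·0+3·4 = 24 | 4·6 = 24
L: 6·0+3·3+6·1+1·5+3·4 = 32 | 4·8 = 32
D: 6·0+3·2+6·3+1·0+3·0 = 24 | 4·6 = 24
T: 6·0+3·3+6·2+1·4+3·1 = 28 | 4·7 = 28
B: 6·1+3·6+6·0+1·0+3·0 = 24 | 4·6 = 24
gcd(6,3,6,1,3,4) = 1

Coefficients: [6, 3, 6, 1, 3, 4]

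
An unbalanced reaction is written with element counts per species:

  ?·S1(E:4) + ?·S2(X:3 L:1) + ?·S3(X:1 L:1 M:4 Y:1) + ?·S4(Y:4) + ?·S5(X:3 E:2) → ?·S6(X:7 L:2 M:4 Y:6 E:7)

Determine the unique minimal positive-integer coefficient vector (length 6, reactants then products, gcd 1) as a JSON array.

Coefficients: [5, 4, 4, 5, 4, 4]

X: 5·0+4·3+4·1+5·0+4·3 = 28 | 4·7 = 28
L: 5·0+4·1+4·1+5·0+4·0 = 8 | 4·2 = 8
M: 5·0+4·0+4·4+5·0+4·0 = 16 | 4·4 = 16
Y: 5·0+4·0+4·1+5·4+4·0 = 24 | 4·6 = 24
E: 5·4+4·0+4·0+5·0+4·2 = 28 | 4·7 = 28
gcd(5,4,4,5,4,4) = 1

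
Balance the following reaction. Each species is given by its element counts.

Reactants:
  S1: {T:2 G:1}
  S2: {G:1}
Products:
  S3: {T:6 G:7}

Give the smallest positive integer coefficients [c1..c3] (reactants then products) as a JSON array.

Coefficients: [3, 4, 1]

T: 3·2+4·0 = 6 | 1·6 = 6
G: 3·1+4·1 = 7 | 1·7 = 7
gcd(3,4,1) = 1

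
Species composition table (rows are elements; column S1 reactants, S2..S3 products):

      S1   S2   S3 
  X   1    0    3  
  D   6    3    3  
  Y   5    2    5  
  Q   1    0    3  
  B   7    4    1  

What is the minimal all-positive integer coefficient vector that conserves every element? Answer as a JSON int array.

X: 3·1 = 3 | 5·0+1·3 = 3
D: 3·6 = 18 | 5·3+1·3 = 18
Y: 3·5 = 15 | 5·2+1·5 = 15
Q: 3·1 = 3 | 5·0+1·3 = 3
B: 3·7 = 21 | 5·4+1·1 = 21
gcd(3,5,1) = 1

Coefficients: [3, 5, 1]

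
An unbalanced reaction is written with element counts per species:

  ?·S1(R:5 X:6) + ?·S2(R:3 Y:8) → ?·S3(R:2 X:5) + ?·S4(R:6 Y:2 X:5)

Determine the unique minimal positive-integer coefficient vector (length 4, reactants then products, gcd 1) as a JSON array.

R: 5·5+1·3 = 28 | 2·2+4·6 = 28
Y: 5·0+1·8 = 8 | 2·0+4·2 = 8
X: 5·6+1·0 = 30 | 2·5+4·5 = 30
gcd(5,1,2,4) = 1

Coefficients: [5, 1, 2, 4]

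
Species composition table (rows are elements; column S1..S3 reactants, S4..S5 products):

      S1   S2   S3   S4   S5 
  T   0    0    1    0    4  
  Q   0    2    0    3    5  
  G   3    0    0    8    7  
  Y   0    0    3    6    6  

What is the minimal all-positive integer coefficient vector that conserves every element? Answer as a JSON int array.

T: 5·0+4·0+4·1 = 4 | 1·0+1·4 = 4
Q: 5·0+4·2+4·0 = 8 | 1·3+1·5 = 8
G: 5·3+4·0+4·0 = 15 | 1·8+1·7 = 15
Y: 5·0+4·0+4·3 = 12 | 1·6+1·6 = 12
gcd(5,4,4,1,1) = 1

Coefficients: [5, 4, 4, 1, 1]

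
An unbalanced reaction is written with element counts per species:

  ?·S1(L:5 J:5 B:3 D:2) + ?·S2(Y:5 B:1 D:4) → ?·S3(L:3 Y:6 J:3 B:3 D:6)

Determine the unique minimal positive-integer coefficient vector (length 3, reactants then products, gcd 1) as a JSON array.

L: 3·5+6·0 = 15 | 5·3 = 15
Y: 3·0+6·5 = 30 | 5·6 = 30
J: 3·5+6·0 = 15 | 5·3 = 15
B: 3·3+6·1 = 15 | 5·3 = 15
D: 3·2+6·4 = 30 | 5·6 = 30
gcd(3,6,5) = 1

Coefficients: [3, 6, 5]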